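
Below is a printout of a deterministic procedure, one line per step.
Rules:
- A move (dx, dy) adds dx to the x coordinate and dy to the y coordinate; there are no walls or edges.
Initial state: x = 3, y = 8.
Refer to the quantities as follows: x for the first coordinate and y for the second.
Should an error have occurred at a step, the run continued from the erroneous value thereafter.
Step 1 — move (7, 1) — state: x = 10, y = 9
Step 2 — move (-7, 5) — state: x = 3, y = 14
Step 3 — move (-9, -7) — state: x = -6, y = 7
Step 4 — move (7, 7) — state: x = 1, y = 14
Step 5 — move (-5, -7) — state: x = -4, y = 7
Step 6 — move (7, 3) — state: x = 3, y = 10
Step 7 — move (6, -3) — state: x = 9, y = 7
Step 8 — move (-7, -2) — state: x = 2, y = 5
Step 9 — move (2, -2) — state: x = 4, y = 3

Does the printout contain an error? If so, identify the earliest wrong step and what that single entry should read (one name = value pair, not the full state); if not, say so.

no error

Recomputing the run from the initial state:
step 1: x = 10, y = 9
step 2: x = 3, y = 14
step 3: x = -6, y = 7
step 4: x = 1, y = 14
step 5: x = -4, y = 7
step 6: x = 3, y = 10
step 7: x = 9, y = 7
step 8: x = 2, y = 5
step 9: x = 4, y = 3
This matches the printout at every step.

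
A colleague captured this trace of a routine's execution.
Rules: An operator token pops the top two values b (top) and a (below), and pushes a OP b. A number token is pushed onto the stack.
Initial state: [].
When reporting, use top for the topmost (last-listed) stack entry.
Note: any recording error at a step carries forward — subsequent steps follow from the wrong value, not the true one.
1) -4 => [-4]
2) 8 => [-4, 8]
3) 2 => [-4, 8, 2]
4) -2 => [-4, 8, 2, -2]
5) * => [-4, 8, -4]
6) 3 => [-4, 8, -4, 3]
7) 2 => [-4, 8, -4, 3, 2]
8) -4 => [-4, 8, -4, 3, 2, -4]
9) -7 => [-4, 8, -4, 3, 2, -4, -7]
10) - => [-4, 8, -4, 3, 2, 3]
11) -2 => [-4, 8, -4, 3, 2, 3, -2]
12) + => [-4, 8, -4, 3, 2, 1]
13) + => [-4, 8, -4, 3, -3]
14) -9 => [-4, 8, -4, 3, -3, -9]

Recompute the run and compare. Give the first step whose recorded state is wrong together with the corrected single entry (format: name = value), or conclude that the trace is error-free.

step 13, top = 3

Recomputing the run from the initial state:
step 1: [-4]
step 2: [-4, 8]
step 3: [-4, 8, 2]
step 4: [-4, 8, 2, -2]
step 5: [-4, 8, -4]
step 6: [-4, 8, -4, 3]
step 7: [-4, 8, -4, 3, 2]
step 8: [-4, 8, -4, 3, 2, -4]
step 9: [-4, 8, -4, 3, 2, -4, -7]
step 10: [-4, 8, -4, 3, 2, 3]
step 11: [-4, 8, -4, 3, 2, 3, -2]
step 12: [-4, 8, -4, 3, 2, 1]
step 13: [-4, 8, -4, 3, 3]
step 14: [-4, 8, -4, 3, 3, -9]
The first disagreement with the trace is at step 13, where the value should be top = 3.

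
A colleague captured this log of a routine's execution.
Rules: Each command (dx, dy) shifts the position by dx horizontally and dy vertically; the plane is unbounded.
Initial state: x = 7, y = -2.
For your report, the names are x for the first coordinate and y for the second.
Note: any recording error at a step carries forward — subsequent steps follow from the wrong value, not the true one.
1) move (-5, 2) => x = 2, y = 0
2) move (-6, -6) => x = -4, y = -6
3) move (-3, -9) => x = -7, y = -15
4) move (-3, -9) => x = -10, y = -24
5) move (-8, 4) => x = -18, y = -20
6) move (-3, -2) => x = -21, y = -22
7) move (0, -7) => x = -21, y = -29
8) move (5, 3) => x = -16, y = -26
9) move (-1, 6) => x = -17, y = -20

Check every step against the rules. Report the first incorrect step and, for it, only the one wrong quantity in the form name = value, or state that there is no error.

Recomputing the run from the initial state:
step 1: x = 2, y = 0
step 2: x = -4, y = -6
step 3: x = -7, y = -15
step 4: x = -10, y = -24
step 5: x = -18, y = -20
step 6: x = -21, y = -22
step 7: x = -21, y = -29
step 8: x = -16, y = -26
step 9: x = -17, y = -20
This matches the log at every step.

no error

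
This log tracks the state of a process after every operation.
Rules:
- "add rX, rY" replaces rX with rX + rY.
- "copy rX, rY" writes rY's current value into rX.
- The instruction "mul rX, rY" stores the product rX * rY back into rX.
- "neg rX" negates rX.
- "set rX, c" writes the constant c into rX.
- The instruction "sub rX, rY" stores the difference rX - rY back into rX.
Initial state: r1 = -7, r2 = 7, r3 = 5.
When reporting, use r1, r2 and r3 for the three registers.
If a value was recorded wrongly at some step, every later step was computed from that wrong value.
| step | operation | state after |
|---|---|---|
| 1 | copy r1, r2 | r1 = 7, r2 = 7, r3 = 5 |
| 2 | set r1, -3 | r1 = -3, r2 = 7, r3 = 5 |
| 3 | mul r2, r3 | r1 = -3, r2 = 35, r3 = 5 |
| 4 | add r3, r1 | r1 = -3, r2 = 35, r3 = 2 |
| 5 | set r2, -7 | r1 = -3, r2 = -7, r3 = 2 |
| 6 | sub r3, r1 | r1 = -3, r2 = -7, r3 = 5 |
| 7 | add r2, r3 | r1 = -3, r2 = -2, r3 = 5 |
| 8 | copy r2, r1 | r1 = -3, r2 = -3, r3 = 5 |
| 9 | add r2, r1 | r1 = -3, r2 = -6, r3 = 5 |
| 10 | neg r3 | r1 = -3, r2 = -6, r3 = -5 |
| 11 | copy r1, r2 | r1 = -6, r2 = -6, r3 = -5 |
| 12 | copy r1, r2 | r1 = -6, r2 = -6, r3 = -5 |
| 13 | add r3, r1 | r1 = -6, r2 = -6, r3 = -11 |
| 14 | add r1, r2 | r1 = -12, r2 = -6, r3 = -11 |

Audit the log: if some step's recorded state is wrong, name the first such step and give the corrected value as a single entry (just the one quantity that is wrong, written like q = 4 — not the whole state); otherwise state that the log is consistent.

Recomputing the run from the initial state:
step 1: r1 = 7, r2 = 7, r3 = 5
step 2: r1 = -3, r2 = 7, r3 = 5
step 3: r1 = -3, r2 = 35, r3 = 5
step 4: r1 = -3, r2 = 35, r3 = 2
step 5: r1 = -3, r2 = -7, r3 = 2
step 6: r1 = -3, r2 = -7, r3 = 5
step 7: r1 = -3, r2 = -2, r3 = 5
step 8: r1 = -3, r2 = -3, r3 = 5
step 9: r1 = -3, r2 = -6, r3 = 5
step 10: r1 = -3, r2 = -6, r3 = -5
step 11: r1 = -6, r2 = -6, r3 = -5
step 12: r1 = -6, r2 = -6, r3 = -5
step 13: r1 = -6, r2 = -6, r3 = -11
step 14: r1 = -12, r2 = -6, r3 = -11
This matches the log at every step.

no error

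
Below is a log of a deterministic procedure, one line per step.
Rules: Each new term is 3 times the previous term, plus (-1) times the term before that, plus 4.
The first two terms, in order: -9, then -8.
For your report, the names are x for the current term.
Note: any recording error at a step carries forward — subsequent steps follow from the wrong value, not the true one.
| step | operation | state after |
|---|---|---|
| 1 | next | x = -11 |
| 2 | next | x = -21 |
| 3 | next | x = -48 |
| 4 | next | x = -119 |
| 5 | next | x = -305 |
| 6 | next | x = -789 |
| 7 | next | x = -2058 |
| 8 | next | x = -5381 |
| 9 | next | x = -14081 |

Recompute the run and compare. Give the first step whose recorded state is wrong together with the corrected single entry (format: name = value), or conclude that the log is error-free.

step 1: x = 3*(-8) + (-1)*(-9) + (4) = -11 -> verified
step 2: x = 3*(-11) + (-1)*(-8) + (4) = -21 -> in agreement
step 3: x = 3*(-21) + (-1)*(-11) + (4) = -48 -> same as recorded
step 4: x = 3*(-48) + (-1)*(-21) + (4) = -119 -> consistent with the log
step 5: x = 3*(-119) + (-1)*(-48) + (4) = -305 -> checks out
step 6: x = 3*(-305) + (-1)*(-119) + (4) = -792 -> the recorded entry deviates here
The earliest wrong entry is at step 6: it should read x = -792.

step 6, x = -792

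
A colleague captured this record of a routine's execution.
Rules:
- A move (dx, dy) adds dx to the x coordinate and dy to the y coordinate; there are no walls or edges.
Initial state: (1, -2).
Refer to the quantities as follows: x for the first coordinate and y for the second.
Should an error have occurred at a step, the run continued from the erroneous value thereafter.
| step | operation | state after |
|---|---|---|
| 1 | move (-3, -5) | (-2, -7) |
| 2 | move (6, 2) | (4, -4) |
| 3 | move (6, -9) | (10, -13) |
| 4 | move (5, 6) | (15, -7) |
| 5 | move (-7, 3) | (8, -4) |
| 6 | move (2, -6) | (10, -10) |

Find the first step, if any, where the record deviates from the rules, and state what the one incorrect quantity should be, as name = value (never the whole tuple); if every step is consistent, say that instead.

step 2, y = -5

Recomputing the run from the initial state:
step 1: x = -2, y = -7
step 2: x = 4, y = -5
step 3: x = 10, y = -14
step 4: x = 15, y = -8
step 5: x = 8, y = -5
step 6: x = 10, y = -11
The first disagreement with the record is at step 2, where the value should be y = -5.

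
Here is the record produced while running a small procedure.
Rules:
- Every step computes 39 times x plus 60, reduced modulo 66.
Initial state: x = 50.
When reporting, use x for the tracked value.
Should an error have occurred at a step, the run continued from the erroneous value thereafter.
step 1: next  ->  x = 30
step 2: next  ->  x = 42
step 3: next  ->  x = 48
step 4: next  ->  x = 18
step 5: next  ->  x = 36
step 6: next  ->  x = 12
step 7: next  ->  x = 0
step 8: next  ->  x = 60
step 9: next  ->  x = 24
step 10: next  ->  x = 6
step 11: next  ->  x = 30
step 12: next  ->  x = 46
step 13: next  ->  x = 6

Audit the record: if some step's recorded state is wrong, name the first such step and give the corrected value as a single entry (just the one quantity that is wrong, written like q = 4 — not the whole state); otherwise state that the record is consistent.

step 12, x = 42

Step 1: x = (39*50 + 60) mod 66 = 30 — in agreement.
Step 2: x = (39*30 + 60) mod 66 = 42 — matches.
Step 3: x = (39*42 + 60) mod 66 = 48 — checks out.
Step 4: x = (39*48 + 60) mod 66 = 18 — verified.
Step 5: x = (39*18 + 60) mod 66 = 36 — verified.
Step 6: x = (39*36 + 60) mod 66 = 12 — in agreement.
Step 7: x = (39*12 + 60) mod 66 = 0 — checks out.
Step 8: x = (39*0 + 60) mod 66 = 60 — verified.
Step 9: x = (39*60 + 60) mod 66 = 24 — same as recorded.
Step 10: x = (39*24 + 60) mod 66 = 6 — verified.
Step 11: x = (39*6 + 60) mod 66 = 30 — verified.
Step 12: x = (39*30 + 60) mod 66 = 42 — the record disagrees here.
First deviation found at step 12; the corrected entry is x = 42.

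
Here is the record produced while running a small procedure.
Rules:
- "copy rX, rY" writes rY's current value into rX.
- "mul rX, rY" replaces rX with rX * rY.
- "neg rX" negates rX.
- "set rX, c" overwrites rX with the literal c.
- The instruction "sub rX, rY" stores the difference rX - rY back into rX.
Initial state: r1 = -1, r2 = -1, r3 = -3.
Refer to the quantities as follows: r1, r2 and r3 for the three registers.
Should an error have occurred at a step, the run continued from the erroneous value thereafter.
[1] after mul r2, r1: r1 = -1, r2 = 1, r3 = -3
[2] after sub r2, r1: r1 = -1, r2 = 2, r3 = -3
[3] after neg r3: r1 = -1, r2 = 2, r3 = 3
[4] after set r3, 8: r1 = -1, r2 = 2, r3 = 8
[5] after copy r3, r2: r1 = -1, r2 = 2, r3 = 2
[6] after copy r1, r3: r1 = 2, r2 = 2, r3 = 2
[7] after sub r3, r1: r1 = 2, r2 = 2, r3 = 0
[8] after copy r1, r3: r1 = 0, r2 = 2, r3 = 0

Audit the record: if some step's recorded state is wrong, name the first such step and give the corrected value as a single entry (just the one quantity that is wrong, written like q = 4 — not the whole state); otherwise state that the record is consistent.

no error

Step 1: r2 = -1 * -1 = 1 — verified.
Step 2: r2 = 1 - -1 = 2 — confirmed correct.
Step 3: r3 = -(-3) = 3 — same as recorded.
Step 4: r3 = 8 — verified.
Step 5: r3 = 2 — agrees with the record.
Step 6: r1 = 2 — in agreement.
Step 7: r3 = 2 - 2 = 0 — exactly as logged.
Step 8: r1 = 0 — no discrepancy.
Each recorded entry agrees with the recomputation.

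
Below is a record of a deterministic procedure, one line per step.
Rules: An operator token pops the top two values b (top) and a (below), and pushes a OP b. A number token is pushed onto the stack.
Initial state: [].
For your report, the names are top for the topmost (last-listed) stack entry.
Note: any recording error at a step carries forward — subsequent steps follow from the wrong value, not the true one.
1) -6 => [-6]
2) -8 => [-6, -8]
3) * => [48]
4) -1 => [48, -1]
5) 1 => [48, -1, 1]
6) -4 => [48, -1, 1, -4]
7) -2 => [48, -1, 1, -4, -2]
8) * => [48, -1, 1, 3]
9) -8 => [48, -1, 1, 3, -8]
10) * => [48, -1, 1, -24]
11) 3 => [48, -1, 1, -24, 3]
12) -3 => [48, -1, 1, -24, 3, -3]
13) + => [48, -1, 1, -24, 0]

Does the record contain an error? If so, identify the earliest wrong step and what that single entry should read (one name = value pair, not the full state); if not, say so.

step 8, top = 8

Step 1: push -6: top = -6 — verified.
Step 2: push -8: top = -8 — consistent with the record.
Step 3: -6 * -8 = 48 — matches.
Step 4: push -1: top = -1 — same as recorded.
Step 5: push 1: top = 1 — agrees with the record.
Step 6: push -4: top = -4 — agrees with the record.
Step 7: push -2: top = -2 — in agreement.
Step 8: -4 * -2 = 8 — the recorded entry deviates here.
Conclusion: step 8 carries the first error; the entry should be top = 8.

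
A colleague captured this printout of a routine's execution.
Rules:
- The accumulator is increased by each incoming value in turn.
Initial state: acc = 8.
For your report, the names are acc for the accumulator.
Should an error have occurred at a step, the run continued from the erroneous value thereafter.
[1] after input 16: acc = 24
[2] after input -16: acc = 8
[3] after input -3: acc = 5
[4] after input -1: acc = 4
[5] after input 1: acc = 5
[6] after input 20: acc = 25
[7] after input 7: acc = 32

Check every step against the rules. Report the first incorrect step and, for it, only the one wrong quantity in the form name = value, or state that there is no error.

no error

Recomputing the run from the initial state:
step 1: acc = 24
step 2: acc = 8
step 3: acc = 5
step 4: acc = 4
step 5: acc = 5
step 6: acc = 25
step 7: acc = 32
This matches the printout at every step.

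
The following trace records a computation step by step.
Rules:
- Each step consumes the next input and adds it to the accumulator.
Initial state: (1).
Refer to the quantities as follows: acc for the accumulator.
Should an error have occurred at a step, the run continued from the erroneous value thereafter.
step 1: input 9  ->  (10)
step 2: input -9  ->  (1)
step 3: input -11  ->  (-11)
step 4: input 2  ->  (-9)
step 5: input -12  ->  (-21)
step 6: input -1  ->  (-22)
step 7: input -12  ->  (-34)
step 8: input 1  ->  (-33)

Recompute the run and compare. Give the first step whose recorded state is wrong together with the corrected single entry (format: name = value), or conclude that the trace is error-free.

Recomputing the run from the initial state:
step 1: acc = 10
step 2: acc = 1
step 3: acc = -10
step 4: acc = -8
step 5: acc = -20
step 6: acc = -21
step 7: acc = -33
step 8: acc = -32
The first disagreement with the trace is at step 3, where the value should be acc = -10.

step 3, acc = -10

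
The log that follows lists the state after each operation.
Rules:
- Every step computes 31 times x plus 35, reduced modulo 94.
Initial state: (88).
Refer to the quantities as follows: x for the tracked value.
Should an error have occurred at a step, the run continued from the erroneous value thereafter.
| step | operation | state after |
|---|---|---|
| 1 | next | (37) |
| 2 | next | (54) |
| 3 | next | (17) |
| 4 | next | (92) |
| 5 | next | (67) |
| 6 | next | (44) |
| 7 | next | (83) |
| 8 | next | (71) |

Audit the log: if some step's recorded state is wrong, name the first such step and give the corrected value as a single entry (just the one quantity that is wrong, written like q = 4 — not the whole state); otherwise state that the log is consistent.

Recomputing the run from the initial state:
step 1: x = 37
step 2: x = 54
step 3: x = 17
step 4: x = 92
step 5: x = 67
step 6: x = 44
step 7: x = 83
step 8: x = 70
The first disagreement with the log is at step 8, where the value should be x = 70.

step 8, x = 70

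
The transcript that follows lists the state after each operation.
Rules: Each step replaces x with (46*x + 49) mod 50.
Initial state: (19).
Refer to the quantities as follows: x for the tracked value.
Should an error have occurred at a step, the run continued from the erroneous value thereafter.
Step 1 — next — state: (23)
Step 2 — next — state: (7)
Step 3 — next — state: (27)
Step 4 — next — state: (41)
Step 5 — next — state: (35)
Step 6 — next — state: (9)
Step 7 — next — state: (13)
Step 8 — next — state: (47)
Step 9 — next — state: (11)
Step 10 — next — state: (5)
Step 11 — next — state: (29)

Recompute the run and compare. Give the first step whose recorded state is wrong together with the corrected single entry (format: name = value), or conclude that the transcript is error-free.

step 3, x = 21

Recomputing the run from the initial state:
step 1: x = 23
step 2: x = 7
step 3: x = 21
step 4: x = 15
step 5: x = 39
step 6: x = 43
step 7: x = 27
step 8: x = 41
step 9: x = 35
step 10: x = 9
step 11: x = 13
The first disagreement with the transcript is at step 3, where the value should be x = 21.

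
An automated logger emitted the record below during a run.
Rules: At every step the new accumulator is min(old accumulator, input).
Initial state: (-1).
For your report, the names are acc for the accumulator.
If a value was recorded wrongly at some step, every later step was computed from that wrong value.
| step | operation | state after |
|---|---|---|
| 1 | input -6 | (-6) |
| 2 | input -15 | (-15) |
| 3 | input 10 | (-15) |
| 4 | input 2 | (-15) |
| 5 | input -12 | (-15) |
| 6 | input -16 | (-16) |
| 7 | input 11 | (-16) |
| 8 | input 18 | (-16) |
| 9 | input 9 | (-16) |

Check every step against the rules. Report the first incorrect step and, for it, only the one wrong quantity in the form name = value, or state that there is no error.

Step 1: acc = min(-1, -6) = -6 — checks out.
Step 2: acc = min(-6, -15) = -15 — verified.
Step 3: acc = min(-15, 10) = -15 — no discrepancy.
Step 4: acc = min(-15, 2) = -15 — confirmed correct.
Step 5: acc = min(-15, -12) = -15 — no discrepancy.
Step 6: acc = min(-15, -16) = -16 — exactly as logged.
Step 7: acc = min(-16, 11) = -16 — agrees with the record.
Step 8: acc = min(-16, 18) = -16 — agrees with the record.
Step 9: acc = min(-16, 9) = -16 — verified.
Nothing is out of place; the run is error-free.

no error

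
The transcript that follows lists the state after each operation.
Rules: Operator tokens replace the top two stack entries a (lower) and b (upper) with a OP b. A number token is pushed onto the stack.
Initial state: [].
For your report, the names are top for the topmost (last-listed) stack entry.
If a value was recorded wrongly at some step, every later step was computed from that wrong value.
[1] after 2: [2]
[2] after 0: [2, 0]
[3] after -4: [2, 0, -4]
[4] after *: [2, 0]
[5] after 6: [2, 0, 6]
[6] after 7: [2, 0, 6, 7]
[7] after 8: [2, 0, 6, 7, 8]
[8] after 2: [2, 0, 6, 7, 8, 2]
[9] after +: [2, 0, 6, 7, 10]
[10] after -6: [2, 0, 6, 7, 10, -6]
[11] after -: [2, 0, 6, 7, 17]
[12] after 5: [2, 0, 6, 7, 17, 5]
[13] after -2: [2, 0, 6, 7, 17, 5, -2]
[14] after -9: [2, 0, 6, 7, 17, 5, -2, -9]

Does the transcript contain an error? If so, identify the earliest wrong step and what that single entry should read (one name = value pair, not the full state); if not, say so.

step 11, top = 16

Recomputing the run from the initial state:
step 1: [2]
step 2: [2, 0]
step 3: [2, 0, -4]
step 4: [2, 0]
step 5: [2, 0, 6]
step 6: [2, 0, 6, 7]
step 7: [2, 0, 6, 7, 8]
step 8: [2, 0, 6, 7, 8, 2]
step 9: [2, 0, 6, 7, 10]
step 10: [2, 0, 6, 7, 10, -6]
step 11: [2, 0, 6, 7, 16]
step 12: [2, 0, 6, 7, 16, 5]
step 13: [2, 0, 6, 7, 16, 5, -2]
step 14: [2, 0, 6, 7, 16, 5, -2, -9]
The first disagreement with the transcript is at step 11, where the value should be top = 16.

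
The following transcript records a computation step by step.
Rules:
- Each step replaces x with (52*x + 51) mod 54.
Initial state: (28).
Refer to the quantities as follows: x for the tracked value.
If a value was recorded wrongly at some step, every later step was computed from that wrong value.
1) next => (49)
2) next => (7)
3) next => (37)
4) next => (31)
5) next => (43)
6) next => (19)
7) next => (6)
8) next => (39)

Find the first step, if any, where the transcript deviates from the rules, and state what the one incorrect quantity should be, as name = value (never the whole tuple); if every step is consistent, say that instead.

step 7, x = 13

Recomputing the run from the initial state:
step 1: x = 49
step 2: x = 7
step 3: x = 37
step 4: x = 31
step 5: x = 43
step 6: x = 19
step 7: x = 13
step 8: x = 25
The first disagreement with the transcript is at step 7, where the value should be x = 13.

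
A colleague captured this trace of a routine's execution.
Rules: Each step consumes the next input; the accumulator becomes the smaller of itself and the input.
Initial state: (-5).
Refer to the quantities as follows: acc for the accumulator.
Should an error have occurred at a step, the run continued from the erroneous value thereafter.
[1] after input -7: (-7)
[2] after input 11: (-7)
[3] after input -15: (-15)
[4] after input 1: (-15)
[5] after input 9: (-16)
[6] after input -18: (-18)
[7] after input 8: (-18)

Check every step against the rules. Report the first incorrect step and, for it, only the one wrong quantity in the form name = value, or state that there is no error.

step 5, acc = -15

Recomputing the run from the initial state:
step 1: acc = -7
step 2: acc = -7
step 3: acc = -15
step 4: acc = -15
step 5: acc = -15
step 6: acc = -18
step 7: acc = -18
The first disagreement with the trace is at step 5, where the value should be acc = -15.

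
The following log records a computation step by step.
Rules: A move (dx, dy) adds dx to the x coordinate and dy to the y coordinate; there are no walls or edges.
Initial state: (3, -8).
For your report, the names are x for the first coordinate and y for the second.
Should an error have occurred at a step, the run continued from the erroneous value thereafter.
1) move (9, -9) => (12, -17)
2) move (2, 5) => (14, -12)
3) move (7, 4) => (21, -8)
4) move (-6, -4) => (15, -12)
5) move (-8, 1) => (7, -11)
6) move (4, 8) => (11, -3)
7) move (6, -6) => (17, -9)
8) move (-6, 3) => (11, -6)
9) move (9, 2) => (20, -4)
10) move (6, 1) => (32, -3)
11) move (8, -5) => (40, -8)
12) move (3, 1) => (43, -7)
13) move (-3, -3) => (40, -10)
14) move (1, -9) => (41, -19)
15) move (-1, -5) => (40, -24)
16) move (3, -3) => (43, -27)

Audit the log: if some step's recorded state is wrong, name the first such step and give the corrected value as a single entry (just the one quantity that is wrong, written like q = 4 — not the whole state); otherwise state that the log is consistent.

step 10, x = 26

Recomputing the run from the initial state:
step 1: x = 12, y = -17
step 2: x = 14, y = -12
step 3: x = 21, y = -8
step 4: x = 15, y = -12
step 5: x = 7, y = -11
step 6: x = 11, y = -3
step 7: x = 17, y = -9
step 8: x = 11, y = -6
step 9: x = 20, y = -4
step 10: x = 26, y = -3
step 11: x = 34, y = -8
step 12: x = 37, y = -7
step 13: x = 34, y = -10
step 14: x = 35, y = -19
step 15: x = 34, y = -24
step 16: x = 37, y = -27
The first disagreement with the log is at step 10, where the value should be x = 26.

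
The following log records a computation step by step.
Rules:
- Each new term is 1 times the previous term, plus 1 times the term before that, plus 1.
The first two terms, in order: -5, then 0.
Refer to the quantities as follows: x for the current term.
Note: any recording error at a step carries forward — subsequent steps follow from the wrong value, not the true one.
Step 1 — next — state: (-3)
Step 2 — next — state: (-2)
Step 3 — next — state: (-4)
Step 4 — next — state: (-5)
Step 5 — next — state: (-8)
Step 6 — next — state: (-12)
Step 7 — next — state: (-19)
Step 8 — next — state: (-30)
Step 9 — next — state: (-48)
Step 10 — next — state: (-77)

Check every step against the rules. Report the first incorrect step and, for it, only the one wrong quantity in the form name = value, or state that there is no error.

Recomputing the run from the initial state:
step 1: x = -4
step 2: x = -3
step 3: x = -6
step 4: x = -8
step 5: x = -13
step 6: x = -20
step 7: x = -32
step 8: x = -51
step 9: x = -82
step 10: x = -132
The first disagreement with the log is at step 1, where the value should be x = -4.

step 1, x = -4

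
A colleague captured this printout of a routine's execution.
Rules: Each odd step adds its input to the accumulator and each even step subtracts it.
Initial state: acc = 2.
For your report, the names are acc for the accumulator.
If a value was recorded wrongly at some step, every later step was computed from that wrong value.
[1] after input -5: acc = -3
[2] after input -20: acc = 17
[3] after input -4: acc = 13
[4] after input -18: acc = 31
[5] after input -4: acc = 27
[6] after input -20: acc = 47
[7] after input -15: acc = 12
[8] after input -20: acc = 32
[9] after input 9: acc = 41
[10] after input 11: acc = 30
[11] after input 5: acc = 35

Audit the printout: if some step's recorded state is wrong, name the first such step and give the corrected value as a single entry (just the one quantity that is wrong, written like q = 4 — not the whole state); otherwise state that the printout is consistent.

1. acc = 2 + -5 = -3 (no discrepancy)
2. acc = -3 - -20 = 17 (in agreement)
3. acc = 17 + -4 = 13 (verified)
4. acc = 13 - -18 = 31 (checks out)
5. acc = 31 + -4 = 27 (matches)
6. acc = 27 - -20 = 47 (matches)
7. acc = 47 + -15 = 32 (the printout has a different value)
Conclusion: step 7 carries the first error; the entry should be acc = 32.

step 7, acc = 32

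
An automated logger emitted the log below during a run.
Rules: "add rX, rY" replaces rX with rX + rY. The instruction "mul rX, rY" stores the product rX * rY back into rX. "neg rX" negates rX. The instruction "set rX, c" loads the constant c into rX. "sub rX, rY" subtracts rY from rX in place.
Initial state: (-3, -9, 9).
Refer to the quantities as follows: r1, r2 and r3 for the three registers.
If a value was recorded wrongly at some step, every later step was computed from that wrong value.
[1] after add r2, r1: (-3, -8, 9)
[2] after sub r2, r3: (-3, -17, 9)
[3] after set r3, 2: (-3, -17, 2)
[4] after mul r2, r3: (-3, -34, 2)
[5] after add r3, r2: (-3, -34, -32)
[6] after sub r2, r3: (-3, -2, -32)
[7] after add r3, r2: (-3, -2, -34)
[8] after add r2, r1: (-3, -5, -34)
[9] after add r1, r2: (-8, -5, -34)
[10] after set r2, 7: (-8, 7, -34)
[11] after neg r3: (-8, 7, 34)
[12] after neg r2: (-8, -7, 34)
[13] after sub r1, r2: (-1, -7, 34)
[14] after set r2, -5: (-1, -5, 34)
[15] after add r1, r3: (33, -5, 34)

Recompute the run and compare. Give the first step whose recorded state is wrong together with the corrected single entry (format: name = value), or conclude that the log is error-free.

Step 1: r2 = -9 + -3 = -12 — first mismatch against the log.
Step 1 is the first one off; corrected, r2 = -12.

step 1, r2 = -12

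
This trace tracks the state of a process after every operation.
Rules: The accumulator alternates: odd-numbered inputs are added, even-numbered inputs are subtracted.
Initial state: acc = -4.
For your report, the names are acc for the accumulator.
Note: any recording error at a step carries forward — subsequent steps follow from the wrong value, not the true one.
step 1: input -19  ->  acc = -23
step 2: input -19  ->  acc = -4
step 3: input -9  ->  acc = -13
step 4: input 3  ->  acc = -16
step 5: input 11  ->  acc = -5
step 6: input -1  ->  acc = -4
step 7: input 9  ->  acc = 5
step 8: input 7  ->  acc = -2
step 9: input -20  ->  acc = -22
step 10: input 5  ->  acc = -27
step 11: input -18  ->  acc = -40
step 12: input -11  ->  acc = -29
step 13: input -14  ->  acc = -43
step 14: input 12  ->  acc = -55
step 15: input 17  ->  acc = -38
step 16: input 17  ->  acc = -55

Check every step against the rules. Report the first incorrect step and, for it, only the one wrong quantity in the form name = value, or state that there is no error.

Recomputing the run from the initial state:
step 1: acc = -23
step 2: acc = -4
step 3: acc = -13
step 4: acc = -16
step 5: acc = -5
step 6: acc = -4
step 7: acc = 5
step 8: acc = -2
step 9: acc = -22
step 10: acc = -27
step 11: acc = -45
step 12: acc = -34
step 13: acc = -48
step 14: acc = -60
step 15: acc = -43
step 16: acc = -60
The first disagreement with the trace is at step 11, where the value should be acc = -45.

step 11, acc = -45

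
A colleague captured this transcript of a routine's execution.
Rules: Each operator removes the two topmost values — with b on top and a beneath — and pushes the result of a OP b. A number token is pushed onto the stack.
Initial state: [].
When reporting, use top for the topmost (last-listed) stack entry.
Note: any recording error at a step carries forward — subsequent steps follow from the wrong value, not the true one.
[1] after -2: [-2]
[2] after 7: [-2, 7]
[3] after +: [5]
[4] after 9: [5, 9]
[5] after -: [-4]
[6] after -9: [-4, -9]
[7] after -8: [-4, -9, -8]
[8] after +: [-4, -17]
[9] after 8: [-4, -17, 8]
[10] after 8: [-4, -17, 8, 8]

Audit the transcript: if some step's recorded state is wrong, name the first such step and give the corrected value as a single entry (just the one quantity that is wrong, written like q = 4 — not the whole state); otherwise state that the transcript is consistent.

no error

Recomputing the run from the initial state:
step 1: [-2]
step 2: [-2, 7]
step 3: [5]
step 4: [5, 9]
step 5: [-4]
step 6: [-4, -9]
step 7: [-4, -9, -8]
step 8: [-4, -17]
step 9: [-4, -17, 8]
step 10: [-4, -17, 8, 8]
This matches the transcript at every step.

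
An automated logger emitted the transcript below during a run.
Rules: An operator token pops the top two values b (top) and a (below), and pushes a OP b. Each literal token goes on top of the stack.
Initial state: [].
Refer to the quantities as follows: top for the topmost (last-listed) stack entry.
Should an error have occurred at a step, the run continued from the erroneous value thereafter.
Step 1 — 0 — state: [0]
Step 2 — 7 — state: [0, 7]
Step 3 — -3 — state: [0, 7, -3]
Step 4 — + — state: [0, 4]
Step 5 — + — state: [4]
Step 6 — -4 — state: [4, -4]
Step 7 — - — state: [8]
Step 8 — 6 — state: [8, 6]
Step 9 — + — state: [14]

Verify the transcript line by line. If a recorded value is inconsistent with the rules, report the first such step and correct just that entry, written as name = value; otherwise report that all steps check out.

step 1: push 0: top = 0 -> checks out
step 2: push 7: top = 7 -> same as recorded
step 3: push -3: top = -3 -> agrees with the transcript
step 4: 7 + -3 = 4 -> in agreement
step 5: 0 + 4 = 4 -> same as recorded
step 6: push -4: top = -4 -> consistent with the transcript
step 7: 4 - -4 = 8 -> same as recorded
step 8: push 6: top = 6 -> confirmed correct
step 9: 8 + 6 = 14 -> no discrepancy
The whole run recomputes cleanly — no discrepancies.

no error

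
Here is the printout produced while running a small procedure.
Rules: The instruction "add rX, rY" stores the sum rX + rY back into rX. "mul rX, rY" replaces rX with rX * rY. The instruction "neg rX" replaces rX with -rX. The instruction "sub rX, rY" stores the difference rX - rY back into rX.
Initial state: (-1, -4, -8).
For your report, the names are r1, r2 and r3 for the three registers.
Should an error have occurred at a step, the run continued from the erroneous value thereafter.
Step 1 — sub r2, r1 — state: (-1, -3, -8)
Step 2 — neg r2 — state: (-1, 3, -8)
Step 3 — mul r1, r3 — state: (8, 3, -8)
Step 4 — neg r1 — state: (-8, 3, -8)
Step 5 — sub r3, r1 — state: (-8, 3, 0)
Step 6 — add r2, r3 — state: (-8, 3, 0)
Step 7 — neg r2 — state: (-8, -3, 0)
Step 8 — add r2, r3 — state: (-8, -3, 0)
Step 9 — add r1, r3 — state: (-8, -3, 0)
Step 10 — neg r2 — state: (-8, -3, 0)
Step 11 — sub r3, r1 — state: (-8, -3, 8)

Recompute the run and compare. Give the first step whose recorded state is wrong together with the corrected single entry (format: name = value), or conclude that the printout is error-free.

step 1: r2 = -4 - -1 = -3 -> agrees with the printout
step 2: r2 = -(-3) = 3 -> same as recorded
step 3: r1 = -1 * -8 = 8 -> verified
step 4: r1 = -(8) = -8 -> agrees with the printout
step 5: r3 = -8 - -8 = 0 -> consistent with the printout
step 6: r2 = 3 + 0 = 3 -> in agreement
step 7: r2 = -(3) = -3 -> same as recorded
step 8: r2 = -3 + 0 = -3 -> in agreement
step 9: r1 = -8 + 0 = -8 -> confirmed correct
step 10: r2 = -(-3) = 3 -> this is not what the printout shows
Conclusion: step 10 carries the first error; the entry should be r2 = 3.

step 10, r2 = 3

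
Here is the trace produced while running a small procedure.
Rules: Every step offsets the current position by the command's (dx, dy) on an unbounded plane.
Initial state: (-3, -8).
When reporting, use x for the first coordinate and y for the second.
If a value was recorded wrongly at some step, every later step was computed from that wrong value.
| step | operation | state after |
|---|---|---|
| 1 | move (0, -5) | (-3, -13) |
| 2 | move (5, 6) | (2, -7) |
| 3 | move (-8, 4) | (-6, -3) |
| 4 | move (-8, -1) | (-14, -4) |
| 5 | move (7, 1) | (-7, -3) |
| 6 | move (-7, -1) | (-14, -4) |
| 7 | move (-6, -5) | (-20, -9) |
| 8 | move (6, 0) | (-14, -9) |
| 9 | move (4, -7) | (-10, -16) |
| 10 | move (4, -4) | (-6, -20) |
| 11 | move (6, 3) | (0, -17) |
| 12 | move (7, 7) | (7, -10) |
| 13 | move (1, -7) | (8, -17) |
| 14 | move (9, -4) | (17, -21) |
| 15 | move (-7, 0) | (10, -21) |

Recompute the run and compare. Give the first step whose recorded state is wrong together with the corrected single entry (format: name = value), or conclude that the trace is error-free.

Recomputing the run from the initial state:
step 1: x = -3, y = -13
step 2: x = 2, y = -7
step 3: x = -6, y = -3
step 4: x = -14, y = -4
step 5: x = -7, y = -3
step 6: x = -14, y = -4
step 7: x = -20, y = -9
step 8: x = -14, y = -9
step 9: x = -10, y = -16
step 10: x = -6, y = -20
step 11: x = 0, y = -17
step 12: x = 7, y = -10
step 13: x = 8, y = -17
step 14: x = 17, y = -21
step 15: x = 10, y = -21
This matches the trace at every step.

no error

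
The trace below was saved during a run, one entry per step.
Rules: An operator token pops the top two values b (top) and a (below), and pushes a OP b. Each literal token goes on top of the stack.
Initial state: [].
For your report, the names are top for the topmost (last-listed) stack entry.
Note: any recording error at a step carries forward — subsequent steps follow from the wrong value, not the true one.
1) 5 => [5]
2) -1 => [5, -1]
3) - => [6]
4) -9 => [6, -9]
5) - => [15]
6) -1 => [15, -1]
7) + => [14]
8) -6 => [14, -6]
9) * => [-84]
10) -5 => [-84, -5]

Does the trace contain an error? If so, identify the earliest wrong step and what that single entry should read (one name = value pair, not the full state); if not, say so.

Step 1: push 5: top = 5 — agrees with the trace.
Step 2: push -1: top = -1 — agrees with the trace.
Step 3: 5 - -1 = 6 — no discrepancy.
Step 4: push -9: top = -9 — verified.
Step 5: 6 - -9 = 15 — consistent with the trace.
Step 6: push -1: top = -1 — in agreement.
Step 7: 15 + -1 = 14 — confirmed correct.
Step 8: push -6: top = -6 — in agreement.
Step 9: 14 * -6 = -84 — agrees with the trace.
Step 10: push -5: top = -5 — matches.
No step deviates from the rules.

no error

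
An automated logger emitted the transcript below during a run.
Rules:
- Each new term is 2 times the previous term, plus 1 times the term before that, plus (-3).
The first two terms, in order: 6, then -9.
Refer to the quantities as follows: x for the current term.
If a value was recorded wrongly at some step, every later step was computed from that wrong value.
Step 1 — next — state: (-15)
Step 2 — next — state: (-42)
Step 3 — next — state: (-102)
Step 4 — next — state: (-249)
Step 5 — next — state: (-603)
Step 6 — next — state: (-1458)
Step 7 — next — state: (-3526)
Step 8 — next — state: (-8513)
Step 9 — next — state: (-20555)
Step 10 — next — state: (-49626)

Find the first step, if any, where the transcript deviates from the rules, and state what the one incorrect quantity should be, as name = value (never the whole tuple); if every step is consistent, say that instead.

1. x = 2*(-9) + (1)*(6) + (-3) = -15 (checks out)
2. x = 2*(-15) + (1)*(-9) + (-3) = -42 (checks out)
3. x = 2*(-42) + (1)*(-15) + (-3) = -102 (verified)
4. x = 2*(-102) + (1)*(-42) + (-3) = -249 (no discrepancy)
5. x = 2*(-249) + (1)*(-102) + (-3) = -603 (no discrepancy)
6. x = 2*(-603) + (1)*(-249) + (-3) = -1458 (checks out)
7. x = 2*(-1458) + (1)*(-603) + (-3) = -3522 (this is not what the transcript shows)
Conclusion: step 7 carries the first error; the entry should be x = -3522.

step 7, x = -3522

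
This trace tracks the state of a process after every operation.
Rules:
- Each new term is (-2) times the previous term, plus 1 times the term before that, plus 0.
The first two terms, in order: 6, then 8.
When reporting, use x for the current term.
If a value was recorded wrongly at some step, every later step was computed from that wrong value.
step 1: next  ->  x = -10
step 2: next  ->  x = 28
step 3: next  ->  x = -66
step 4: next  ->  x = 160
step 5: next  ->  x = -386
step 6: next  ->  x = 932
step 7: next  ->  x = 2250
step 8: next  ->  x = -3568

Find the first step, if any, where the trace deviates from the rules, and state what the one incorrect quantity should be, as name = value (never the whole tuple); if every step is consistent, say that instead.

step 7, x = -2250

Step 1: x = -2*(8) + (1)*(6) + (0) = -10 — exactly as logged.
Step 2: x = -2*(-10) + (1)*(8) + (0) = 28 — in agreement.
Step 3: x = -2*(28) + (1)*(-10) + (0) = -66 — agrees with the trace.
Step 4: x = -2*(-66) + (1)*(28) + (0) = 160 — matches.
Step 5: x = -2*(160) + (1)*(-66) + (0) = -386 — agrees with the trace.
Step 6: x = -2*(-386) + (1)*(160) + (0) = 932 — matches.
Step 7: x = -2*(932) + (1)*(-386) + (0) = -2250 — the recorded entry deviates here.
The earliest wrong entry is at step 7: it should read x = -2250.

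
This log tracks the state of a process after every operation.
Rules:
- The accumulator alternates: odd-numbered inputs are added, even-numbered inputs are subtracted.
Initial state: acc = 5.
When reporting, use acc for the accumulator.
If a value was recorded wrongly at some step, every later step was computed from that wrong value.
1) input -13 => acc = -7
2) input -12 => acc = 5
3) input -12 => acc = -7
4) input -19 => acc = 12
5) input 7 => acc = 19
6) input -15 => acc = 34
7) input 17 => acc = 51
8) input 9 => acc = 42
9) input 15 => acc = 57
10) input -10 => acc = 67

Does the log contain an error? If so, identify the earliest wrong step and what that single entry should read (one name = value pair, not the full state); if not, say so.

step 1, acc = -8

1. acc = 5 + -13 = -8 (the recorded entry deviates here)
That makes step 1 the first incorrect line — acc = -8 is what it should show.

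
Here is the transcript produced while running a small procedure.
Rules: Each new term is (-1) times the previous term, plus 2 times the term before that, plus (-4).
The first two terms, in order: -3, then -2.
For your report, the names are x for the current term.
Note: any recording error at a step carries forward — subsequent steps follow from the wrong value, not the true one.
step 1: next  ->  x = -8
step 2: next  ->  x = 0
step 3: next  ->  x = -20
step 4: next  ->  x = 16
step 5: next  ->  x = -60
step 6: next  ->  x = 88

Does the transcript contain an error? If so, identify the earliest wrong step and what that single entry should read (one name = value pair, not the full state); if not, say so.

no error

Step 1: x = -1*(-2) + (2)*(-3) + (-4) = -8 — agrees with the transcript.
Step 2: x = -1*(-8) + (2)*(-2) + (-4) = 0 — same as recorded.
Step 3: x = -1*(0) + (2)*(-8) + (-4) = -20 — in agreement.
Step 4: x = -1*(-20) + (2)*(0) + (-4) = 16 — no discrepancy.
Step 5: x = -1*(16) + (2)*(-20) + (-4) = -60 — agrees with the transcript.
Step 6: x = -1*(-60) + (2)*(16) + (-4) = 88 — exactly as logged.
All steps check out; nothing to correct.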